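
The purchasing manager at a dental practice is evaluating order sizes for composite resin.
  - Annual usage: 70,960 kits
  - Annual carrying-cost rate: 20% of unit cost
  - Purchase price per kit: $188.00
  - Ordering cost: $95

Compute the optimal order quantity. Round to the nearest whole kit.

599 kits

Carrying cost H = $188 × 20% = $37.6000/kit/yr
EOQ = √(2DS/H) = √(2 × 70,960 × 95 / 37.6)
    = √(358,574.47) ≈ 598.81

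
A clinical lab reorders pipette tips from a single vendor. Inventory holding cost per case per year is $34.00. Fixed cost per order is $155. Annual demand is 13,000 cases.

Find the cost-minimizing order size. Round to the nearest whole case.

344 cases

Q* = √(2·D·S / H) = √(2·13,000·155 / 34) = √118,529.4 ≈ 344.28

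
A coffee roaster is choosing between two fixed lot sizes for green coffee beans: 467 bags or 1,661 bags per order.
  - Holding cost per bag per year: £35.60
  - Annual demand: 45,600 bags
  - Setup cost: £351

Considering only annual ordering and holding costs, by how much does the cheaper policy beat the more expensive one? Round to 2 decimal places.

£3,383.91

Annual cost at Q: ordering D·S/Q plus holding Q·H/2.
TC(467) = (45,600/467)×351 + (467/2)×35.6 = £42,585.83
TC(1,661) = (45,600/1,661)×351 + (1,661/2)×35.6 = £39,201.92
Lots of 1,661 are cheaper by £3,383.91.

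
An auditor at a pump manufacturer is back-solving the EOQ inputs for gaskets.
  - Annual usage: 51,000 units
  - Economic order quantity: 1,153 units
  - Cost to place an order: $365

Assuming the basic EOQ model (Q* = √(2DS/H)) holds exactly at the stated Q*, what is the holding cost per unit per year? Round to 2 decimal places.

$28.00

Since Q* = (2DS/H)^½, squaring gives Q*²·H = 2DS.
H = 2DS / Q² = 2 × 51,000 × 365 / 1,153² = 28.0049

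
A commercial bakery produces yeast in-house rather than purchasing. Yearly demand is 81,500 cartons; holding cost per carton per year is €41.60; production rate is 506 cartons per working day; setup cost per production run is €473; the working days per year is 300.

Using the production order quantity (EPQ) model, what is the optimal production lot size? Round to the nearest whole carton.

d = 81,500/300 = 271.6667 cartons/day;  effective holding cost H(1 − d/p) = 41.6·(1 − 271.6667/506) = 19.26535
Q* = √(2DS / H_eff) = √(2·81,500·473 / 19.26535) ≈ 2,000.49

2,000 cartons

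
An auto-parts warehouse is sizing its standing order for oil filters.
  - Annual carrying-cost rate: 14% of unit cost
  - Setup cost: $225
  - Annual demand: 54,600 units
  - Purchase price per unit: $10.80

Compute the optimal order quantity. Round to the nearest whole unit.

4,031 units

Holding cost per unit per year: H = 14% × $10.8 = $1.5120
EOQ = √(2DS/H) = √(2 × 54,600 × 225 / 1.512)
    = √(16,250,000.00) ≈ 4,031.13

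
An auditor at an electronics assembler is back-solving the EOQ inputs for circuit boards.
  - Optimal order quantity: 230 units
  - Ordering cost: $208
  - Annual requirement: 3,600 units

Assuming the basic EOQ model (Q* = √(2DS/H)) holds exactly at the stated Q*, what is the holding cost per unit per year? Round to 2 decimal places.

$28.31

EOQ relation: Q² = 2DS/H, so rearrange for the unknown.
H = 2DS / Q² = 2 × 3,600 × 208 / 230² = 28.3100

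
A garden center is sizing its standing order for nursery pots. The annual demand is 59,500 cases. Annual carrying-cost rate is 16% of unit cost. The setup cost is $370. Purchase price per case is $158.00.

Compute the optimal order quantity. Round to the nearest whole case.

1,320 cases

Carrying cost H = $158 × 16% = $25.2800/case/yr
Optimal lot size Q* = (2 × 59,500 × $370 / $25.28)^½ ≈ 1,319.73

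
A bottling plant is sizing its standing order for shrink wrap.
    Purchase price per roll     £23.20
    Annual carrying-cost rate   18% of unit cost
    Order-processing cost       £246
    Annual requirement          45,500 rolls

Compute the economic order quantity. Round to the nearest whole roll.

Carrying cost H = £23.2 × 18% = £4.1760/roll/yr
Optimal lot size Q* = (2 × 45,500 × £246 / £4.176)^½ ≈ 2,315.30

2,315 rolls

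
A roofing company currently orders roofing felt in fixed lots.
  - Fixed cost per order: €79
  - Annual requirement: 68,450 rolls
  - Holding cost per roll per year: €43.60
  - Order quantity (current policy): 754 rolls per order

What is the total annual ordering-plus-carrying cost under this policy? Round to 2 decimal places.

€23,609.02

Annual ordering cost = (D/Q)·S = (68,450/754) × 79 = €7,171.82
Annual holding cost  = (Q/2)·H = (754/2) × 43.6 = €16,437.20
Total = €7,171.82 + €16,437.20 = €23,609.02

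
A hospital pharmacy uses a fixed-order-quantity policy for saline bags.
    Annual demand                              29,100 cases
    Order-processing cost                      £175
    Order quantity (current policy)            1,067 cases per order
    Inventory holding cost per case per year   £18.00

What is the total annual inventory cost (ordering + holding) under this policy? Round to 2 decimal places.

Orders/yr = 29,100/1,067 = 27.273; ordering cost = 27.273 × £175 = £4,772.73
Average inventory = 1,067/2 = 533.5; holding cost = 533.5 × £18 = £9,603.00
Total = £4,772.73 + £9,603.00 = £14,375.73

£14,375.73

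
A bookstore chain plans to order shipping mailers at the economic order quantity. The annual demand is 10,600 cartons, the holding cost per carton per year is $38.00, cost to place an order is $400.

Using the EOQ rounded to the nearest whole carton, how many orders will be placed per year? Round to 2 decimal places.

Q* = √(2·D·S / H) = √(2·10,600·400 / 38) = √223,157.9 ≈ 472.40 → Q = 472
Orders per year = D/Q = 10,600 / 472 = 22.458

22.46 orders per year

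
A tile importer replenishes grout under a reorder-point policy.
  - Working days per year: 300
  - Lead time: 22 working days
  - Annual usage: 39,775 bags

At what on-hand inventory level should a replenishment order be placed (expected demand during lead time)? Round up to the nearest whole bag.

Daily demand d = 39,775 / 300 = 132.583 bags/day
Demand during lead time = 132.583 × 22 = 2,916.83
Reorder point = 2,916.83 → round up

2,917 bags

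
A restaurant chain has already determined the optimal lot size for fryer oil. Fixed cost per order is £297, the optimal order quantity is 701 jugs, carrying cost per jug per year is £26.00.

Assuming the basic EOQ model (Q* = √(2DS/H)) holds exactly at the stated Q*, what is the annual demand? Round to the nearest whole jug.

21,509 jugs per year

EOQ relation: Q² = 2DS/H, so rearrange for the unknown.
D = Q²H / (2S) = 701² × 26 / (2 × 297) = 21,509.13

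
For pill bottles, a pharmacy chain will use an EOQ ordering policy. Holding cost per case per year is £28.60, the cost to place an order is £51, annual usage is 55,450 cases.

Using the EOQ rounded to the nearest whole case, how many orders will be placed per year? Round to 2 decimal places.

EOQ = √(2DS/H) = √(2 × 55,450 × 51 / 28.6)
    = √(197,758.74) ≈ 444.70 → Q = 445
Orders per year = D/Q = 55,450 / 445 = 124.607

124.61 orders per year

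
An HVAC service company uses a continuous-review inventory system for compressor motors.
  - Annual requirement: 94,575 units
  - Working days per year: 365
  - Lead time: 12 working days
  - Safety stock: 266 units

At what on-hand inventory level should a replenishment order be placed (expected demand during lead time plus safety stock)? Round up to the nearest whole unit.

Daily demand d = 94,575 / 365 = 259.110 units/day
Demand during lead time = 259.110 × 12 = 3,109.32
Reorder point = 3,109.32 + 266 = 3,375.32 → round up

3,376 units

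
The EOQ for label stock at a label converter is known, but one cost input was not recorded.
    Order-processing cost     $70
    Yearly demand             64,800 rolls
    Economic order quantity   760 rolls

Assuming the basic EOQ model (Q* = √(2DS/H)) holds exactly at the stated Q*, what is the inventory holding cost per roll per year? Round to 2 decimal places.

$15.71

From Q* = √(2DS/H) ⇒ Q*² = 2DS/H.
H = 2DS / Q² = 2 × 64,800 × 70 / 760² = 15.7064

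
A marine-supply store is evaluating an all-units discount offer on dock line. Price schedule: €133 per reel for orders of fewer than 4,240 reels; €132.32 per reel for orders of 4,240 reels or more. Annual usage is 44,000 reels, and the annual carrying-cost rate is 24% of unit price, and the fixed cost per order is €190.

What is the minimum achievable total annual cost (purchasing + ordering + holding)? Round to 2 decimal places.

H₁ = 24%×€133 = €31.9200;  H₂ = 24%×€132.32 = €31.7568
EOQ₁ = √(2×44,000×190/31.9200) = 723.75  (< 4,240, feasible at tier 1)
EOQ₂ = √(2×44,000×190/31.7568) = 725.60  (< 4,240 → use Q = 4,240 at tier-2 price)
TC(tier 1 (EOQ₁), Q≈723.7) = €5,875,102.00
TC(tier 2, Q≈4,240.0) = €5,891,376.11
Minimum at tier 1 (EOQ₁): €5,875,102.00

€5,875,102.00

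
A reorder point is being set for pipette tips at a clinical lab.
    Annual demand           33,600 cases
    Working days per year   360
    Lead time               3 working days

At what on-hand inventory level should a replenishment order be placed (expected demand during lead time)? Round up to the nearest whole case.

Daily demand d = 33,600 / 360 = 93.333 cases/day
Demand during lead time = 93.333 × 3 = 280.00
Reorder point = 280.00 → round up

280 cases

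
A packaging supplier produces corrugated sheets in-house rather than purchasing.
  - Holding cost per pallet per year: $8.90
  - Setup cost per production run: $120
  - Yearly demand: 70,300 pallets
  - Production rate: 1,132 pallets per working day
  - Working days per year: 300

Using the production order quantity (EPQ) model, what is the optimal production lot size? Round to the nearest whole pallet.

d = 70,300/300 = 234.3333 pallets/day;  effective holding cost H(1 − d/p) = 8.9·(1 − 234.3333/1132) = 7.05763
Q* = √(2DS / H_eff) = √(2·70,300·120 / 7.05763) ≈ 1,546.16

1,546 pallets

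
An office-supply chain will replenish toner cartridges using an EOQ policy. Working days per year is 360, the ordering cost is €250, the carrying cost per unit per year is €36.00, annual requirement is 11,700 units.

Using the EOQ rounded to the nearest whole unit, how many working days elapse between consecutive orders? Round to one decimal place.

12.4 days

EOQ = √(2DS/H) = √(2 × 11,700 × 250 / 36)
    = √(162,500.00) ≈ 403.11 → Q = 403 units
T = Q/D × 360 days = 403/11,700 × 360 = 12.400 days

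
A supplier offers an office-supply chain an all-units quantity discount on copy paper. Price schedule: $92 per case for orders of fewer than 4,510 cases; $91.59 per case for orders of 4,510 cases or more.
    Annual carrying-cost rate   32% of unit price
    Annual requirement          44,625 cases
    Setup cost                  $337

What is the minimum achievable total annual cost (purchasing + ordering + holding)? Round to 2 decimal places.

H₁ = 32%×$92 = $29.4400;  H₂ = 32%×$91.59 = $29.3088
EOQ₁ = √(2×44,625×337/29.4400) = 1,010.76  (< 4,510, feasible at tier 1)
EOQ₂ = √(2×44,625×337/29.3088) = 1,013.02  (< 4,510 → use Q = 4,510 at tier-2 price)
TC(tier 1 (EOQ₁), Q≈1,010.8) = $4,135,256.92
TC(tier 2, Q≈4,510.0) = $4,156,629.60
Minimum at tier 1 (EOQ₁): $4,135,256.92

$4,135,256.92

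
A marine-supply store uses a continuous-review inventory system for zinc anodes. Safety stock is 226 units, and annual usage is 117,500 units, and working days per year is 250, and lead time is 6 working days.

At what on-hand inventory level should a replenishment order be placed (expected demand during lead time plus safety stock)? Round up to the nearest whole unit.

3,046 units

Daily demand d = 117,500 / 250 = 470.000 units/day
Demand during lead time = 470.000 × 6 = 2,820.00
Reorder point = 2,820.00 + 226 = 3,046.00 → round up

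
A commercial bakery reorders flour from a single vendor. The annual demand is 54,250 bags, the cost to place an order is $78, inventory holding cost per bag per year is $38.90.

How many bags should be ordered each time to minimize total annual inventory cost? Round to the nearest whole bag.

466 bags

Optimal lot size Q* = (2 × 54,250 × $78 / $38.9)^½ ≈ 466.43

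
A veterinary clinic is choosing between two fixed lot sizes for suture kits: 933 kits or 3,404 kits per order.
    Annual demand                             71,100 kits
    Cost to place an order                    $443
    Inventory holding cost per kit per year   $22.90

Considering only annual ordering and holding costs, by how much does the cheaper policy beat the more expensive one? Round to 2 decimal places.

TC(Q) = (D/Q)S + (Q/2)H
TC(933) = (71,100/933)×443 + (933/2)×22.9 = $44,442.01
TC(3,404) = (71,100/3,404)×443 + (3,404/2)×22.9 = $48,228.83
Cheaper: Q = 933.  Difference = $3,786.81

$3,786.81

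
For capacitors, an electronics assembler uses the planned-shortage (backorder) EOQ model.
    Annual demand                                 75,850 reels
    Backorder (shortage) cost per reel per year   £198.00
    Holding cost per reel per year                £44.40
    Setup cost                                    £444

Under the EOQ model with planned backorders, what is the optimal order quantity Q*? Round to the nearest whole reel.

Basic EOQ = √(2·75,850·444/44.4) = 1,231.666
Backorder adjustment √((H+b)/b) = √((44.4+198)/198) = 1.1065
Q* = 1,231.666 × 1.1065 ≈ 1,362.78

1,363 reels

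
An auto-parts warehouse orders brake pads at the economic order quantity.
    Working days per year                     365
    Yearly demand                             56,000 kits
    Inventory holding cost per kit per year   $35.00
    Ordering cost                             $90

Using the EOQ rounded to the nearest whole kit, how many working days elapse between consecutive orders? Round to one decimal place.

2DS/H = 2·56,000·90/35 = 288,000.00
EOQ = √288,000.00 ≈ 536.66 → Q = 537 kits
T = Q/D × 365 days = 537/56,000 × 365 = 3.500 days

3.5 days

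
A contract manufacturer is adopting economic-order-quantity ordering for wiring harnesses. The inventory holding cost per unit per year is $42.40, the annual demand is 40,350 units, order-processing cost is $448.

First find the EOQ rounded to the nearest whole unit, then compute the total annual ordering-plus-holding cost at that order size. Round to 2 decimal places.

Q* = √(2·D·S / H) = √(2·40,350·448 / 42.4) = √852,679.2 ≈ 923.41 → Q = 923 units
Annual ordering cost = (D/Q)·S = (40,350/923) × 448 = $19,584.83
Annual holding cost  = (Q/2)·H = (923/2) × 42.4 = $19,567.60
Total = $19,584.83 + $19,567.60 = $39,152.43

$39,152.43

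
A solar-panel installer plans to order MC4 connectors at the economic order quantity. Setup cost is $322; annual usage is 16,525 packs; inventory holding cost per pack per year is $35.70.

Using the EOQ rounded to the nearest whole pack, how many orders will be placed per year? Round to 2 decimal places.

30.27 orders per year

EOQ = √(2DS/H) = √(2 × 16,525 × 322 / 35.7)
    = √(298,098.04) ≈ 545.98 → Q = 546
Orders per year = D/Q = 16,525 / 546 = 30.266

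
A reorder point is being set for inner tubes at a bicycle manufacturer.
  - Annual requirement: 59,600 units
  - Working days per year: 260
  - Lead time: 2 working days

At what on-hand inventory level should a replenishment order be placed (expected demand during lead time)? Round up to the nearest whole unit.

459 units

Daily demand d = 59,600 / 260 = 229.231 units/day
Demand during lead time = 229.231 × 2 = 458.46
Reorder point = 458.46 → round up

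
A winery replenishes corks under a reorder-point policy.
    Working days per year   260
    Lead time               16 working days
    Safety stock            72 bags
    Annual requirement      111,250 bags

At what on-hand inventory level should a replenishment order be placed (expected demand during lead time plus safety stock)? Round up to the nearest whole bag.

6,919 bags

Daily demand d = 111,250 / 260 = 427.885 bags/day
Demand during lead time = 427.885 × 16 = 6,846.15
Reorder point = 6,846.15 + 72 = 6,918.15 → round up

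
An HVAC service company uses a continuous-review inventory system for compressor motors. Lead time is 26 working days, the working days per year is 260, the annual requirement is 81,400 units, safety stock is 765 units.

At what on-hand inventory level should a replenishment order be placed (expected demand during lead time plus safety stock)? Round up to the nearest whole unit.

8,905 units

Daily demand d = 81,400 / 260 = 313.077 units/day
Demand during lead time = 313.077 × 26 = 8,140.00
Reorder point = 8,140.00 + 765 = 8,905.00 → round up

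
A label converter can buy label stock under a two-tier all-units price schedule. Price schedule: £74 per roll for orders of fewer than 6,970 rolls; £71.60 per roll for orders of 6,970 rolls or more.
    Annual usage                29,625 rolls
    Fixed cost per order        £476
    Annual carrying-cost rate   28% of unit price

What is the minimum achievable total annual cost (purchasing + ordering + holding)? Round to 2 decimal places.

£2,193,040.45

H₁ = 28%×£74 = £20.7200;  H₂ = 28%×£71.60 = £20.0480
EOQ₁ = √(2×29,625×476/20.7200) = 1,166.68  (< 6,970, feasible at tier 1)
EOQ₂ = √(2×29,625×476/20.0480) = 1,186.07  (< 6,970 → use Q = 6,970 at tier-2 price)
TC(tier 1 (EOQ₁), Q≈1,166.7) = £2,216,423.67
TC(tier 2, Q≈6,970.0) = £2,193,040.45
Minimum at tier 2: £2,193,040.45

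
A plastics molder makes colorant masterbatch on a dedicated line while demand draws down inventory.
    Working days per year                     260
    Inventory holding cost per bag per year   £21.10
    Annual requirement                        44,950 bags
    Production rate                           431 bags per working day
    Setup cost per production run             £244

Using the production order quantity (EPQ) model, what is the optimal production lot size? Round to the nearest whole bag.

1,318 bags

d = 44,950/260 = 172.8846 bags/day;  effective holding cost H(1 − d/p) = 21.1·(1 − 172.8846/431) = 12.63628
Q* = √(2DS / H_eff) = √(2·44,950·244 / 12.63628) ≈ 1,317.54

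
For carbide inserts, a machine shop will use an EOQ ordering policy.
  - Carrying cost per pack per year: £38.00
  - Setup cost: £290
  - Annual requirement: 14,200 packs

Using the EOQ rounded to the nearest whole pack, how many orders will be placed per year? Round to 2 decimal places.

30.47 orders per year

Optimal lot size Q* = (2 × 14,200 × £290 / £38)^½ ≈ 465.55 → Q = 466
Orders per year = D/Q = 14,200 / 466 = 30.472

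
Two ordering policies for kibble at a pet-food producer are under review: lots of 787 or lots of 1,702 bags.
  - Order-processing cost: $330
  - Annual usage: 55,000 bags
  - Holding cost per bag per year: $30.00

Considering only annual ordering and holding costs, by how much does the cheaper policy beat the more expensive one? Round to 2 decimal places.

TC(Q) = (D/Q)S + (Q/2)H
TC(787) = (55,000/787)×330 + (787/2)×30 = $34,867.26
TC(1,702) = (55,000/1,702)×330 + (1,702/2)×30 = $36,193.92
Lots of 787 are cheaper by $1,326.66.

$1,326.66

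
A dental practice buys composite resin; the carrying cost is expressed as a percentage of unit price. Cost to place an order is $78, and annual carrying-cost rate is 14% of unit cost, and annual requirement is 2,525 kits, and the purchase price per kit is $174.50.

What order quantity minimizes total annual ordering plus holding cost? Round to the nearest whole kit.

Holding cost per kit per year: H = 14% × $174.5 = $24.4300
2DS/H = 2·2,525·78/24.43 = 16,123.62
EOQ = √16,123.62 ≈ 126.98

127 kits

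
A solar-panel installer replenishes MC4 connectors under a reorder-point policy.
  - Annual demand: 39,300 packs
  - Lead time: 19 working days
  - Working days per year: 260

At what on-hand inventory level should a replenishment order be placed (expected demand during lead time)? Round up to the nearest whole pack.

2,872 packs

Daily demand d = 39,300 / 260 = 151.154 packs/day
Demand during lead time = 151.154 × 19 = 2,871.92
Reorder point = 2,871.92 → round up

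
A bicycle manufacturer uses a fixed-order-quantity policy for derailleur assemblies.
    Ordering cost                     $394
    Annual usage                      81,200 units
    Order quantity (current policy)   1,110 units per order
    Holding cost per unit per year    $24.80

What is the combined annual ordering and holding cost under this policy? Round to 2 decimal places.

$42,586.34

Orders/yr = 81,200/1,110 = 73.153; ordering cost = 73.153 × $394 = $28,822.34
Average inventory = 1,110/2 = 555; holding cost = 555 × $24.8 = $13,764.00
Total = $28,822.34 + $13,764.00 = $42,586.34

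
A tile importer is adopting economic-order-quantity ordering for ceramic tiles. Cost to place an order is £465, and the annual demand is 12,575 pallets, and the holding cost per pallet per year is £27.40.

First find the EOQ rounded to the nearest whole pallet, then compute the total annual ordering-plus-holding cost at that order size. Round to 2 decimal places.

£17,900.73

Optimal lot size Q* = (2 × 12,575 × £465 / £27.4)^½ ≈ 653.31 → Q = 653 pallets
Annual ordering cost = (D/Q)·S = (12,575/653) × 465 = £8,954.63
Annual holding cost  = (Q/2)·H = (653/2) × 27.4 = £8,946.10
Total = £8,954.63 + £8,946.10 = £17,900.73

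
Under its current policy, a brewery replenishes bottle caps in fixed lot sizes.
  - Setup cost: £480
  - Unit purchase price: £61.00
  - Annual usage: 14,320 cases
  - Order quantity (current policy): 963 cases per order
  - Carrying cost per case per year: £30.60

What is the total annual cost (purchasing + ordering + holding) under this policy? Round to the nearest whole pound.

£895,392

Annual ordering cost = (D/Q)·S = (14,320/963) × 480 = £7,137.69
Annual holding cost  = (Q/2)·H = (963/2) × 30.6 = £14,733.90
Purchase cost = D·C = 14,320 × 61 = £873,520.00
Total = £7,137.69 + £14,733.90 + £873,520.00 = £895,391.59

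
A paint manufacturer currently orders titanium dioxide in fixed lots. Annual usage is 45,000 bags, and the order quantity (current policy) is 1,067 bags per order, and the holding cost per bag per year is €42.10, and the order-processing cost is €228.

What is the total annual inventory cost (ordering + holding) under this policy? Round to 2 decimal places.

€32,076.10

Annual ordering cost = (D/Q)·S = (45,000/1,067) × 228 = €9,615.75
Annual holding cost  = (Q/2)·H = (1,067/2) × 42.1 = €22,460.35
Total = €9,615.75 + €22,460.35 = €32,076.10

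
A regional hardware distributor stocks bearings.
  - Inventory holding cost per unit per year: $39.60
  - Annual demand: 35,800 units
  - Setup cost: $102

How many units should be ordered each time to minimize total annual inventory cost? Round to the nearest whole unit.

Q* = √(2·D·S / H) = √(2·35,800·102 / 39.6) = √184,424.2 ≈ 429.45

429 units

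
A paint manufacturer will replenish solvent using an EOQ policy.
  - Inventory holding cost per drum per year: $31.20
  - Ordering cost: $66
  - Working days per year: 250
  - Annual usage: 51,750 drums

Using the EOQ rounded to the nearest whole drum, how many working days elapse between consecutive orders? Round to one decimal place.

2.3 days

Q* = √(2·D·S / H) = √(2·51,750·66 / 31.2) = √218,942.3 ≈ 467.91 → Q = 468 drums
Days between orders = 250 / (D/Q) = 250 / 110.577 ≈ 2.261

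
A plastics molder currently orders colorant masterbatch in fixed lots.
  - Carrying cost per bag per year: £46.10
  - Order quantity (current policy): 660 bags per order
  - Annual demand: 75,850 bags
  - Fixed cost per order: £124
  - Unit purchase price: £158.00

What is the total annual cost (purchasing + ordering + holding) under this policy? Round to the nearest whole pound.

Annual ordering cost = (D/Q)·S = (75,850/660) × 124 = £14,250.61
Annual holding cost  = (Q/2)·H = (660/2) × 46.1 = £15,213.00
Purchase cost = D·C = 75,850 × 158 = £11,984,300.00
Total = £14,250.61 + £15,213.00 + £11,984,300.00 = £12,013,763.61

£12,013,764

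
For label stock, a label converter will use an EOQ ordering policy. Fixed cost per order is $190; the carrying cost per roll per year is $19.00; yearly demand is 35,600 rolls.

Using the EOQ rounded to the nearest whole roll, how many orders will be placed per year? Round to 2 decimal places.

42.18 orders per year

2DS/H = 2·35,600·190/19 = 712,000.00
EOQ = √712,000.00 ≈ 843.80 → Q = 844
N = D/Q = 35,600/844 ≈ 42.180 orders/yr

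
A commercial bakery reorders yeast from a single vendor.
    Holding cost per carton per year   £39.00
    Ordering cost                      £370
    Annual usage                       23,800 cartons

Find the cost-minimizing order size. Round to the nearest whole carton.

672 cartons

Q* = √(2·D·S / H) = √(2·23,800·370 / 39) = √451,589.7 ≈ 672.00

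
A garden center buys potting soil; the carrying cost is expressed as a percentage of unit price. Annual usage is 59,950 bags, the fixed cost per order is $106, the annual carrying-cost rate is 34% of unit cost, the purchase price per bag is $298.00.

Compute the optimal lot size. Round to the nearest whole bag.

354 bags

H = i·C = 0.34 × $298 = $101.3200 per bag-year
Q* = √(2·D·S / H) = √(2·59,950·106 / 101.32) = √125,438.2 ≈ 354.17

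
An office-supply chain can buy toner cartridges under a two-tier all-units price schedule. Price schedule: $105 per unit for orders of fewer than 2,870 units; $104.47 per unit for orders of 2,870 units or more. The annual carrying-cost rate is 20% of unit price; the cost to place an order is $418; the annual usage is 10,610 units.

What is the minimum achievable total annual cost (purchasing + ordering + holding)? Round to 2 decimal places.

$1,127,698.05

H₁ = 20%×$105 = $21.0000;  H₂ = 20%×$104.47 = $20.8940
EOQ₁ = √(2×10,610×418/21.0000) = 649.91  (< 2,870, feasible at tier 1)
EOQ₂ = √(2×10,610×418/20.8940) = 651.55  (< 2,870 → use Q = 2,870 at tier-2 price)
TC(tier 1 (EOQ₁), Q≈649.9) = $1,127,698.05
TC(tier 2, Q≈2,870.0) = $1,139,954.88
Minimum at tier 1 (EOQ₁): $1,127,698.05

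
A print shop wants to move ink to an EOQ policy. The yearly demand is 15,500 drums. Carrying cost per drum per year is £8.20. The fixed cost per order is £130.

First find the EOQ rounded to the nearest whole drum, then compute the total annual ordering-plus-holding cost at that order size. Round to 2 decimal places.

£5,748.57

EOQ = √(2DS/H) = √(2 × 15,500 × 130 / 8.2)
    = √(491,463.41) ≈ 701.04 → Q = 701 drums
Orders/yr = 15,500/701 = 22.111; ordering cost = 22.111 × £130 = £2,874.47
Average inventory = 701/2 = 350.5; holding cost = 350.5 × £8.2 = £2,874.10
Total = £2,874.47 + £2,874.10 = £5,748.57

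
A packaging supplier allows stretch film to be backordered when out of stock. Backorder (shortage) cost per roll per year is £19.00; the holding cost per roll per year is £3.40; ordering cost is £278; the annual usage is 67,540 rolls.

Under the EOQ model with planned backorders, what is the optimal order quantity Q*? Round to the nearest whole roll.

3,608 rolls

Q* = √(2DS/H) · √((H + b)/b)
   = √(2 × 67,540 × 278 / 3.4) · √((3.4 + 19) / 19)
   = 3,323.368 × 1.0858 ≈ 3,608.49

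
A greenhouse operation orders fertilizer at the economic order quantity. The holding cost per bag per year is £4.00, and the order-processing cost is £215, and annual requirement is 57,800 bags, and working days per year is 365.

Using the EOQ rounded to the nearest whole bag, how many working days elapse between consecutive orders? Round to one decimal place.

2DS/H = 2·57,800·215/4 = 6,213,500.00
EOQ = √6,213,500.00 ≈ 2,492.69 → Q = 2,493 bags
Cycle time = (working days × Q)/D = (365 × 2,493) / 57,800 = 15.743 days

15.7 days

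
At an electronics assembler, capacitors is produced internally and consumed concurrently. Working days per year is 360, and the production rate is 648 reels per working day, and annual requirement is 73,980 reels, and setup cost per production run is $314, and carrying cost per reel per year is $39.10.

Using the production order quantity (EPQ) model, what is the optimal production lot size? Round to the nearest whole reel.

1,319 reels

d = 73,980/360 = 205.5000 reels/day;  effective holding cost H(1 − d/p) = 39.1·(1 − 205.5000/648) = 26.70023
Q* = √(2DS / H_eff) = √(2·73,980·314 / 26.70023) ≈ 1,319.11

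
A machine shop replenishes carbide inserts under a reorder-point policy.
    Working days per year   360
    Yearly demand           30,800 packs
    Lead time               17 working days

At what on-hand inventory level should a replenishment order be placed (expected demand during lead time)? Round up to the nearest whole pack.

Daily demand d = 30,800 / 360 = 85.556 packs/day
Demand during lead time = 85.556 × 17 = 1,454.44
Reorder point = 1,454.44 → round up

1,455 packs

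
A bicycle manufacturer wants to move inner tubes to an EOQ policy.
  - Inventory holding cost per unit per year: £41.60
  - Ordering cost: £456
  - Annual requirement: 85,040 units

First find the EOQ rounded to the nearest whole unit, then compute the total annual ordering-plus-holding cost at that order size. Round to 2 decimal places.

Q* = √(2·D·S / H) = √(2·85,040·456 / 41.6) = √1,864,338.5 ≈ 1,365.41 → Q = 1,365 units
Orders/yr = 85,040/1,365 = 62.300; ordering cost = 62.300 × £456 = £28,408.97
Average inventory = 1,365/2 = 682.5; holding cost = 682.5 × £41.6 = £28,392.00
Total = £28,408.97 + £28,392.00 = £56,800.97

£56,800.97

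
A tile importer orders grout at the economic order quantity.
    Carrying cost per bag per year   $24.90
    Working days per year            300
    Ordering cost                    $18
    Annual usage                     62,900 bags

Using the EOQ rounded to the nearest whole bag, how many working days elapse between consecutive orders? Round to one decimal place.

1.4 days

Q* = √(2·D·S / H) = √(2·62,900·18 / 24.9) = √90,939.8 ≈ 301.56 → Q = 302 bags
Cycle time = (working days × Q)/D = (300 × 302) / 62,900 = 1.440 days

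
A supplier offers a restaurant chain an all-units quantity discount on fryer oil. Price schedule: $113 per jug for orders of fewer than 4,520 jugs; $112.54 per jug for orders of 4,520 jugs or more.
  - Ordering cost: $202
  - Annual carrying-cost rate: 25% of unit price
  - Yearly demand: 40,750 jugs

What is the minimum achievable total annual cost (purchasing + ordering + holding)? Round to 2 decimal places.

H₁ = 25%×$113 = $28.2500;  H₂ = 25%×$112.54 = $28.1350
EOQ₁ = √(2×40,750×202/28.2500) = 763.39  (< 4,520, feasible at tier 1)
EOQ₂ = √(2×40,750×202/28.1350) = 764.95  (< 4,520 → use Q = 4,520 at tier-2 price)
TC(tier 1 (EOQ₁), Q≈763.4) = $4,626,315.71
TC(tier 2, Q≈4,520.0) = $4,651,411.23
Minimum at tier 1 (EOQ₁): $4,626,315.71

$4,626,315.71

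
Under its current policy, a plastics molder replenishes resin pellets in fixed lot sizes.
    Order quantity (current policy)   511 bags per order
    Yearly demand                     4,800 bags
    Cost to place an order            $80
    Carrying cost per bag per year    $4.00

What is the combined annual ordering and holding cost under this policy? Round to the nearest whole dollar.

Orders/yr = 4,800/511 = 9.393; ordering cost = 9.393 × $80 = $751.47
Average inventory = 511/2 = 255.5; holding cost = 255.5 × $4 = $1,022.00
Total = $751.47 + $1,022.00 = $1,773.47

$1,773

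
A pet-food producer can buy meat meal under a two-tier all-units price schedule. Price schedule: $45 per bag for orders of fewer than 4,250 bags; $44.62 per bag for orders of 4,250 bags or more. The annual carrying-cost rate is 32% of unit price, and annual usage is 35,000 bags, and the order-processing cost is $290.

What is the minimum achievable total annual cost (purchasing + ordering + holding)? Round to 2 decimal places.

$1,592,097.37

H₁ = 32%×$45 = $14.4000;  H₂ = 32%×$44.62 = $14.2784
EOQ₁ = √(2×35,000×290/14.4000) = 1,187.32  (< 4,250, feasible at tier 1)
EOQ₂ = √(2×35,000×290/14.2784) = 1,192.36  (< 4,250 → use Q = 4,250 at tier-2 price)
TC(tier 1 (EOQ₁), Q≈1,187.3) = $1,592,097.37
TC(tier 2, Q≈4,250.0) = $1,594,429.84
Minimum at tier 1 (EOQ₁): $1,592,097.37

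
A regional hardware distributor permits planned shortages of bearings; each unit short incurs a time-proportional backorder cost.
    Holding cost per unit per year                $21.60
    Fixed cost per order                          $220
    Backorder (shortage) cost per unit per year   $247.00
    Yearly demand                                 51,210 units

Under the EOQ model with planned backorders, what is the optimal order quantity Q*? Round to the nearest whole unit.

Q* = √(2DS/H) · √((H + b)/b)
   = √(2 × 51,210 × 220 / 21.6) · √((21.6 + 247) / 247)
   = 1,021.355 × 1.0428 ≈ 1,065.08

1,065 units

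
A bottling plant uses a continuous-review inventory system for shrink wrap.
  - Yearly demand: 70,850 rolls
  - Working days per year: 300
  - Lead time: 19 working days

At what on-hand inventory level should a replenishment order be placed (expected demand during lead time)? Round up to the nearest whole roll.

Daily demand d = 70,850 / 300 = 236.167 rolls/day
Demand during lead time = 236.167 × 19 = 4,487.17
Reorder point = 4,487.17 → round up

4,488 rolls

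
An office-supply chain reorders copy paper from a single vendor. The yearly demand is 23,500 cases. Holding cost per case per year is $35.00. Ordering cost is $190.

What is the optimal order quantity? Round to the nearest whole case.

505 cases

EOQ = √(2DS/H) = √(2 × 23,500 × 190 / 35)
    = √(255,142.86) ≈ 505.12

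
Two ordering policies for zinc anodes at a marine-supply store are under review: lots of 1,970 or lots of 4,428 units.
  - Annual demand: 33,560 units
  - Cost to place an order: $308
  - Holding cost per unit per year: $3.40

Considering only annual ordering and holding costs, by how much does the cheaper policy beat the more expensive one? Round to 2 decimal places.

$1,266.00

TC(Q) = (D/Q)S + (Q/2)H
TC(1,970) = (33,560/1,970)×308 + (1,970/2)×3.4 = $8,595.94
TC(4,428) = (33,560/4,428)×308 + (4,428/2)×3.4 = $9,861.95
Lots of 1,970 are cheaper by $1,266.00.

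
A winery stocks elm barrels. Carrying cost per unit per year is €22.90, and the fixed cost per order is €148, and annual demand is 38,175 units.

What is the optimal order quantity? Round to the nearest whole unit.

702 units

Q* = √(2·D·S / H) = √(2·38,175·148 / 22.9) = √493,441.0 ≈ 702.45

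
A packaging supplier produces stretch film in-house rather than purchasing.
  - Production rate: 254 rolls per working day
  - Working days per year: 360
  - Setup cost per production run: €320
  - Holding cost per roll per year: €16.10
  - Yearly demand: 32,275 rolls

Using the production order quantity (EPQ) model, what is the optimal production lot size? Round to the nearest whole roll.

1,408 rolls

Daily demand d = 32,275/360 = 89.653; p = 254; 1 − d/p = 0.64704
EPQ = √(2DS / (H(1 − d/p)))
    = √(2 × 32,275 × 320 / (16.1 × 0.64704)) ≈ 1,408.14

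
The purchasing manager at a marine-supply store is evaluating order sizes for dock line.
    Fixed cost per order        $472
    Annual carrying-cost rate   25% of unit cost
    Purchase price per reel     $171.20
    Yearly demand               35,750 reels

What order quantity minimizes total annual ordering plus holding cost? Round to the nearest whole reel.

H = i·C = 0.25 × $171.2 = $42.8000 per reel-year
Optimal lot size Q* = (2 × 35,750 × $472 / $42.8)^½ ≈ 887.98

888 reels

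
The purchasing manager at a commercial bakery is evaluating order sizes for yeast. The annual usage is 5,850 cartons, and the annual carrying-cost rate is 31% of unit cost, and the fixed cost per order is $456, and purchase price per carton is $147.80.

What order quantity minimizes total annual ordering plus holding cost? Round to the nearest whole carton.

H = i·C = 0.31 × $147.8 = $45.8180 per carton-year
2DS/H = 2·5,850·456/45.818 = 116,443.32
EOQ = √116,443.32 ≈ 341.24

341 cartons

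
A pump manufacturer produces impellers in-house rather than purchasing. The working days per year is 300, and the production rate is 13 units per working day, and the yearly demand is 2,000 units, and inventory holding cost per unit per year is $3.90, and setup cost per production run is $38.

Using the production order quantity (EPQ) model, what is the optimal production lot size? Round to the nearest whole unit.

Daily demand d = 2,000/300 = 6.667; p = 13; 1 − d/p = 0.48718
EPQ = √(2DS / (H(1 − d/p)))
    = √(2 × 2,000 × 38 / (3.9 × 0.48718)) ≈ 282.84

283 units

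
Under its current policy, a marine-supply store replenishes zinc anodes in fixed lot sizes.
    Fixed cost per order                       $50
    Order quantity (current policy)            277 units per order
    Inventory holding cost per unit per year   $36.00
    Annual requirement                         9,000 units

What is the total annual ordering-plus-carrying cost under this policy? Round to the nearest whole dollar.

Annual ordering cost = (D/Q)·S = (9,000/277) × 50 = $1,624.55
Annual holding cost  = (Q/2)·H = (277/2) × 36 = $4,986.00
Total = $1,624.55 + $4,986.00 = $6,610.55

$6,611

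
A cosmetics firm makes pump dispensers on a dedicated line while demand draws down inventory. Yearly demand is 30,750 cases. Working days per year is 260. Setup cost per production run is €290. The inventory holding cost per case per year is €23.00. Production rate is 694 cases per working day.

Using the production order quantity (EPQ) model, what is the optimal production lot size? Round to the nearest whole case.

967 cases

Daily demand d = 30,750/260 = 118.269; p = 694; 1 − d/p = 0.82958
EPQ = √(2DS / (H(1 − d/p)))
    = √(2 × 30,750 × 290 / (23 × 0.82958)) ≈ 966.81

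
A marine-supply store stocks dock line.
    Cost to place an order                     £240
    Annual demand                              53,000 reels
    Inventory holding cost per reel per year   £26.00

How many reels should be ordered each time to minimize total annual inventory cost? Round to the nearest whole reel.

989 reels

2DS/H = 2·53,000·240/26 = 978,461.54
EOQ = √978,461.54 ≈ 989.17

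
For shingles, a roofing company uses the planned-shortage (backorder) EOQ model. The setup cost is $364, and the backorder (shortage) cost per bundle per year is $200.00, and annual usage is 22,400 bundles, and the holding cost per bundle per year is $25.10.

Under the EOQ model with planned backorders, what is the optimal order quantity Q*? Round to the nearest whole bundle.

Q* = √(2DS/H) · √((H + b)/b)
   = √(2 × 22,400 × 364 / 25.1) · √((25.1 + 200) / 200)
   = 806.033 × 1.0609 ≈ 855.12

855 bundles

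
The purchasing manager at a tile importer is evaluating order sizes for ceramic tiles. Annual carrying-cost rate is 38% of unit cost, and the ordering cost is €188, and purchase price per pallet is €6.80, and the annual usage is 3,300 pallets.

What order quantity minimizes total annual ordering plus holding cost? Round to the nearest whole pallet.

Holding cost per pallet per year: H = 38% × €6.8 = €2.5840
Q* = √(2·D·S / H) = √(2·3,300·188 / 2.584) = √480,185.8 ≈ 692.95

693 pallets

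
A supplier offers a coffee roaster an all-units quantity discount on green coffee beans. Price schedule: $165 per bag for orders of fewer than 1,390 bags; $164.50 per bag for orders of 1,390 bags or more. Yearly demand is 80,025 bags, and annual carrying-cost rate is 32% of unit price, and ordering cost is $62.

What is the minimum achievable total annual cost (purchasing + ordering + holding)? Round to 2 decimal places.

H₁ = 32%×$165 = $52.8000;  H₂ = 32%×$164.50 = $52.6400
EOQ₁ = √(2×80,025×62/52.8000) = 433.52  (< 1,390, feasible at tier 1)
EOQ₂ = √(2×80,025×62/52.6400) = 434.18  (< 1,390 → use Q = 1,390 at tier-2 price)
TC(tier 1 (EOQ₁), Q≈433.5) = $13,227,014.73
TC(tier 2, Q≈1,390.0) = $13,204,266.76
Minimum at tier 2: $13,204,266.76

$13,204,266.76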